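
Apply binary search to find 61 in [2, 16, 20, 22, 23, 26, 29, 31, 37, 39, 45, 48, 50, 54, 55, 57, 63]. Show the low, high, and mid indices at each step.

Binary search for 61 in [2, 16, 20, 22, 23, 26, 29, 31, 37, 39, 45, 48, 50, 54, 55, 57, 63]:

lo=0, hi=16, mid=8, arr[mid]=37 -> 37 < 61, search right half
lo=9, hi=16, mid=12, arr[mid]=50 -> 50 < 61, search right half
lo=13, hi=16, mid=14, arr[mid]=55 -> 55 < 61, search right half
lo=15, hi=16, mid=15, arr[mid]=57 -> 57 < 61, search right half
lo=16, hi=16, mid=16, arr[mid]=63 -> 63 > 61, search left half
lo=16 > hi=15, target 61 not found

Binary search determines that 61 is not in the array after 5 comparisons. The search space was exhausted without finding the target.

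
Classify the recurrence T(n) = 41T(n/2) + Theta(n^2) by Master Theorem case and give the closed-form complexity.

Master Theorem for T(n) = 41T(n/2) + O(n^2):

a = 41, b = 2, c = 2
log_b(a) = log_2(41) = 5.3576

Case 1: c = 2 < log_2(41) = 5.3576
T(n) = O(n^(log_2 41))

For T(n) = 41T(n/2) + O(n^2): log_2(41) = 5.3576. This is Case 1 of the Master Theorem (c < log_b(a), work dominated by leaves), giving O(n^(log_2 41)).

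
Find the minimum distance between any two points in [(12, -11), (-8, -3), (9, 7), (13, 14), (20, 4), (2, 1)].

Computing all pairwise distances among 6 points:

d((12, -11), (-8, -3)) = 21.5407
d((12, -11), (9, 7)) = 18.2483
d((12, -11), (13, 14)) = 25.02
d((12, -11), (20, 4)) = 17.0
d((12, -11), (2, 1)) = 15.6205
d((-8, -3), (9, 7)) = 19.7231
d((-8, -3), (13, 14)) = 27.0185
d((-8, -3), (20, 4)) = 28.8617
d((-8, -3), (2, 1)) = 10.7703
d((9, 7), (13, 14)) = 8.0623 <-- minimum
d((9, 7), (20, 4)) = 11.4018
d((9, 7), (2, 1)) = 9.2195
d((13, 14), (20, 4)) = 12.2066
d((13, 14), (2, 1)) = 17.0294
d((20, 4), (2, 1)) = 18.2483

Closest pair: (9, 7) and (13, 14) with distance 8.0623

The closest pair is (9, 7) and (13, 14) with Euclidean distance 8.0623. For 6 points, brute-force pairwise comparison is shown above. For large n, the divide-and-conquer algorithm (sort by x, recurse on halves, check the dividing strip) achieves O(n log n).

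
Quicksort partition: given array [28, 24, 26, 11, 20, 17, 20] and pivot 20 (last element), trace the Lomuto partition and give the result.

Lomuto partition with pivot = 20:

Initial array: [28, 24, 26, 11, 20, 17, 20]

arr[0]=28 > 20: no swap
arr[1]=24 > 20: no swap
arr[2]=26 > 20: no swap
arr[3]=11 <= 20: swap with position 0, array becomes [11, 24, 26, 28, 20, 17, 20]
arr[4]=20 <= 20: swap with position 1, array becomes [11, 20, 26, 28, 24, 17, 20]
arr[5]=17 <= 20: swap with position 2, array becomes [11, 20, 17, 28, 24, 26, 20]

Place pivot at position 3: [11, 20, 17, 20, 24, 26, 28]
Pivot position: 3

After partitioning with pivot 20, the array becomes [11, 20, 17, 20, 24, 26, 28]. The pivot is placed at index 3. All elements to the left of the pivot are <= 20, and all elements to the right are > 20.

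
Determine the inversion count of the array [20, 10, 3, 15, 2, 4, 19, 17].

Finding inversions in [20, 10, 3, 15, 2, 4, 19, 17]:

(0, 1): arr[0]=20 > arr[1]=10
(0, 2): arr[0]=20 > arr[2]=3
(0, 3): arr[0]=20 > arr[3]=15
(0, 4): arr[0]=20 > arr[4]=2
(0, 5): arr[0]=20 > arr[5]=4
(0, 6): arr[0]=20 > arr[6]=19
(0, 7): arr[0]=20 > arr[7]=17
(1, 2): arr[1]=10 > arr[2]=3
(1, 4): arr[1]=10 > arr[4]=2
(1, 5): arr[1]=10 > arr[5]=4
(2, 4): arr[2]=3 > arr[4]=2
(3, 4): arr[3]=15 > arr[4]=2
(3, 5): arr[3]=15 > arr[5]=4
(6, 7): arr[6]=19 > arr[7]=17

Total inversions: 14

The array has 14 inversion(s): (0,1), (0,2), (0,3), (0,4), (0,5), (0,6), (0,7), (1,2), (1,4), (1,5), (2,4), (3,4), (3,5), (6,7). Each pair (i,j) satisfies i < j and arr[i] > arr[j].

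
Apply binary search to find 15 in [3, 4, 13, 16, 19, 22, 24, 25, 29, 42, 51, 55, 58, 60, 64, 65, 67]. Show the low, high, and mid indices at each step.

Binary search for 15 in [3, 4, 13, 16, 19, 22, 24, 25, 29, 42, 51, 55, 58, 60, 64, 65, 67]:

lo=0, hi=16, mid=8, arr[mid]=29 -> 29 > 15, search left half
lo=0, hi=7, mid=3, arr[mid]=16 -> 16 > 15, search left half
lo=0, hi=2, mid=1, arr[mid]=4 -> 4 < 15, search right half
lo=2, hi=2, mid=2, arr[mid]=13 -> 13 < 15, search right half
lo=3 > hi=2, target 15 not found

Binary search determines that 15 is not in the array after 4 comparisons. The search space was exhausted without finding the target.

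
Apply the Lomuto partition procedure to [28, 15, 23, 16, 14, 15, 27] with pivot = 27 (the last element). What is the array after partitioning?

Lomuto partition with pivot = 27:

Initial array: [28, 15, 23, 16, 14, 15, 27]

arr[0]=28 > 27: no swap
arr[1]=15 <= 27: swap with position 0, array becomes [15, 28, 23, 16, 14, 15, 27]
arr[2]=23 <= 27: swap with position 1, array becomes [15, 23, 28, 16, 14, 15, 27]
arr[3]=16 <= 27: swap with position 2, array becomes [15, 23, 16, 28, 14, 15, 27]
arr[4]=14 <= 27: swap with position 3, array becomes [15, 23, 16, 14, 28, 15, 27]
arr[5]=15 <= 27: swap with position 4, array becomes [15, 23, 16, 14, 15, 28, 27]

Place pivot at position 5: [15, 23, 16, 14, 15, 27, 28]
Pivot position: 5

After partitioning with pivot 27, the array becomes [15, 23, 16, 14, 15, 27, 28]. The pivot is placed at index 5. All elements to the left of the pivot are <= 27, and all elements to the right are > 27.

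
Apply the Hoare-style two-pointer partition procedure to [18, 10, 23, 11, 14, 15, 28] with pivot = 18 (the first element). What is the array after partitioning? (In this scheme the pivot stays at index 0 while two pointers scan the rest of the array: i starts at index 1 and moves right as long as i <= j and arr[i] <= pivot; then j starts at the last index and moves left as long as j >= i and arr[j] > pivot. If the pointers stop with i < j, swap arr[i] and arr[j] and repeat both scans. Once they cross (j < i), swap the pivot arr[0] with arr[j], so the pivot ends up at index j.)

Hoare-style two-pointer partition with pivot = 18:

Initial array: [18, 10, 23, 11, 14, 15, 28]

Pointers start at i = 1, j = 6.
i stops at index 2 (arr[2]=23 > 18), j stops at index 5 (arr[5]=15 <= 18): swap arr[2] and arr[5], array becomes [18, 10, 15, 11, 14, 23, 28]
i ends at 5, j ends at 4: the pointers have crossed (j < i), so scanning stops.

Swap pivot arr[0] with arr[4] to place pivot at position 4: [14, 10, 15, 11, 18, 23, 28]
Pivot position: 4

After partitioning with pivot 18, the array becomes [14, 10, 15, 11, 18, 23, 28]. The pivot is placed at index 4. All elements to the left of the pivot are <= 18, and all elements to the right are > 18.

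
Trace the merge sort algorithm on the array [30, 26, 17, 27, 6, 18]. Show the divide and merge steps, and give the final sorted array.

Merge sort trace:

Split: [30, 26, 17, 27, 6, 18] -> [30, 26, 17] and [27, 6, 18]
  Split: [30, 26, 17] -> [30] and [26, 17]
    Split: [26, 17] -> [26] and [17]
    Merge: [26] + [17] -> [17, 26]
  Merge: [30] + [17, 26] -> [17, 26, 30]
  Split: [27, 6, 18] -> [27] and [6, 18]
    Split: [6, 18] -> [6] and [18]
    Merge: [6] + [18] -> [6, 18]
  Merge: [27] + [6, 18] -> [6, 18, 27]
Merge: [17, 26, 30] + [6, 18, 27] -> [6, 17, 18, 26, 27, 30]

Final sorted array: [6, 17, 18, 26, 27, 30]

The merge sort proceeds by recursively splitting the array and merging sorted halves.
After all merges, the sorted array is [6, 17, 18, 26, 27, 30].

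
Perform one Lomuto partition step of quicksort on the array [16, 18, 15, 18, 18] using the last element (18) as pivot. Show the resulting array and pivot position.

Lomuto partition with pivot = 18:

Initial array: [16, 18, 15, 18, 18]

arr[0]=16 <= 18: swap with position 0, array becomes [16, 18, 15, 18, 18]
arr[1]=18 <= 18: swap with position 1, array becomes [16, 18, 15, 18, 18]
arr[2]=15 <= 18: swap with position 2, array becomes [16, 18, 15, 18, 18]
arr[3]=18 <= 18: swap with position 3, array becomes [16, 18, 15, 18, 18]

Place pivot at position 4: [16, 18, 15, 18, 18]
Pivot position: 4

After partitioning with pivot 18, the array becomes [16, 18, 15, 18, 18]. The pivot is placed at index 4. All elements to the left of the pivot are <= 18, and all elements to the right are > 18.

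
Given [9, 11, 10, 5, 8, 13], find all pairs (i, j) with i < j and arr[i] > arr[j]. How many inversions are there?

Finding inversions in [9, 11, 10, 5, 8, 13]:

(0, 3): arr[0]=9 > arr[3]=5
(0, 4): arr[0]=9 > arr[4]=8
(1, 2): arr[1]=11 > arr[2]=10
(1, 3): arr[1]=11 > arr[3]=5
(1, 4): arr[1]=11 > arr[4]=8
(2, 3): arr[2]=10 > arr[3]=5
(2, 4): arr[2]=10 > arr[4]=8

Total inversions: 7

The array has 7 inversion(s): (0,3), (0,4), (1,2), (1,3), (1,4), (2,3), (2,4). Each pair (i,j) satisfies i < j and arr[i] > arr[j].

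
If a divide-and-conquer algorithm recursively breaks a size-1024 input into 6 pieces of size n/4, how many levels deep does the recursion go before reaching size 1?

For divide and conquer with division factor 4:

Problem sizes at each level:
Level 0: 1024
Level 1: 256
Level 2: 64
Level 3: 16
Level 4: 4
Level 5: 1

The root is level 0 and the size-1 base case is level 5 (the tree spans levels 0 through 5, i.e. 6 levels counting the root), so the depth is the number of divisions: log_4(1024) = 5

The recursion tree depth is log_4(1024) = 5. At each level, the problem size is divided by 4, so it takes 5 divisions to reduce to a base case of size 1. The algorithm makes 6 recursive calls at each level.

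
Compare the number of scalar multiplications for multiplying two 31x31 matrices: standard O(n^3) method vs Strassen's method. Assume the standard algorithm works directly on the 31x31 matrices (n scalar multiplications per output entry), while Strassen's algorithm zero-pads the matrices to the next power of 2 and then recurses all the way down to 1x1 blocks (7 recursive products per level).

Matrix multiplication for 31x31 matrices:

Strassen's algorithm requires power-of-2 dimensions. Pad 31x31 to 32x32 (next power of 2).

Standard algorithm: 31^3 = 29791 multiplications
Strassen's algorithm: 7^(log2(32)) = 7^5 = 16807 multiplications
Savings: 29791 - 16807 = 12984 multiplications

Standard: 29791 multiplications (31^3). Strassen: 16807 multiplications (7^5, after padding to 32x32). Strassen reduces 8 recursive multiplications to 7 at each level.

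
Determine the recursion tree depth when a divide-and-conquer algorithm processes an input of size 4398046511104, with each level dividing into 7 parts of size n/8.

For divide and conquer with division factor 8:

Problem sizes at each level:
Level 0: 4398046511104
Level 1: 549755813888
Level 2: 68719476736
Level 3: 8589934592
Level 4: 1073741824
Level 5: 134217728
Level 6: 16777216
Level 7: 2097152
Level 8: 262144
Level 9: 32768
Level 10: 4096
Level 11: 512
Level 12: 64
Level 13: 8
Level 14: 1

The root is level 0 and the size-1 base case is level 14 (the tree spans levels 0 through 14, i.e. 15 levels counting the root), so the depth is the number of divisions: log_8(4398046511104) = 14

The recursion tree depth is log_8(4398046511104) = 14. At each level, the problem size is divided by 8, so it takes 14 divisions to reduce to a base case of size 1. The algorithm makes 7 recursive calls at each level.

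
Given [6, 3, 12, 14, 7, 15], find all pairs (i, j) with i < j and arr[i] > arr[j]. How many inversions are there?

Finding inversions in [6, 3, 12, 14, 7, 15]:

(0, 1): arr[0]=6 > arr[1]=3
(2, 4): arr[2]=12 > arr[4]=7
(3, 4): arr[3]=14 > arr[4]=7

Total inversions: 3

The array has 3 inversion(s): (0,1), (2,4), (3,4). Each pair (i,j) satisfies i < j and arr[i] > arr[j].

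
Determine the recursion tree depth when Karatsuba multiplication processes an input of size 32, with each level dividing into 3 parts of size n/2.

For divide and conquer with division factor 2:

Problem sizes at each level:
Level 0: 32
Level 1: 16
Level 2: 8
Level 3: 4
Level 4: 2
Level 5: 1

The root is level 0 and the size-1 base case is level 5 (the tree spans levels 0 through 5, i.e. 6 levels counting the root), so the depth is the number of divisions: log_2(32) = 5

The recursion tree depth is log_2(32) = 5. At each level, the problem size is divided by 2, so it takes 5 divisions to reduce to a base case of size 1. The algorithm makes 3 recursive calls at each level.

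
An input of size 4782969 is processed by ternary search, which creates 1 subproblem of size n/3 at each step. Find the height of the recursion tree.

For divide and conquer with division factor 3:

Problem sizes at each level:
Level 0: 4782969
Level 1: 1594323
Level 2: 531441
Level 3: 177147
Level 4: 59049
Level 5: 19683
Level 6: 6561
Level 7: 2187
Level 8: 729
Level 9: 243
Level 10: 81
Level 11: 27
Level 12: 9
Level 13: 3
Level 14: 1

The root is level 0 and the size-1 base case is level 14 (the tree spans levels 0 through 14, i.e. 15 levels counting the root), so the depth is the number of divisions: log_3(4782969) = 14

The recursion tree depth is log_3(4782969) = 14. At each level, the problem size is divided by 3, so it takes 14 divisions to reduce to a base case of size 1. The algorithm makes 1 recursive call at each level.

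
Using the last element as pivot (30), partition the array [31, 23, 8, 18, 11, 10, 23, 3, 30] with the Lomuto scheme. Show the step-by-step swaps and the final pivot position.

Lomuto partition with pivot = 30:

Initial array: [31, 23, 8, 18, 11, 10, 23, 3, 30]

arr[0]=31 > 30: no swap
arr[1]=23 <= 30: swap with position 0, array becomes [23, 31, 8, 18, 11, 10, 23, 3, 30]
arr[2]=8 <= 30: swap with position 1, array becomes [23, 8, 31, 18, 11, 10, 23, 3, 30]
arr[3]=18 <= 30: swap with position 2, array becomes [23, 8, 18, 31, 11, 10, 23, 3, 30]
arr[4]=11 <= 30: swap with position 3, array becomes [23, 8, 18, 11, 31, 10, 23, 3, 30]
arr[5]=10 <= 30: swap with position 4, array becomes [23, 8, 18, 11, 10, 31, 23, 3, 30]
arr[6]=23 <= 30: swap with position 5, array becomes [23, 8, 18, 11, 10, 23, 31, 3, 30]
arr[7]=3 <= 30: swap with position 6, array becomes [23, 8, 18, 11, 10, 23, 3, 31, 30]

Place pivot at position 7: [23, 8, 18, 11, 10, 23, 3, 30, 31]
Pivot position: 7

After partitioning with pivot 30, the array becomes [23, 8, 18, 11, 10, 23, 3, 30, 31]. The pivot is placed at index 7. All elements to the left of the pivot are <= 30, and all elements to the right are > 30.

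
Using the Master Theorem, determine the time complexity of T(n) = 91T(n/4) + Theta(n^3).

Master Theorem for T(n) = 91T(n/4) + O(n^3):

a = 91, b = 4, c = 3
log_b(a) = log_4(91) = 3.2539

Case 1: c = 3 < log_4(91) = 3.2539
T(n) = O(n^(log_4 91))

For T(n) = 91T(n/4) + O(n^3): log_4(91) = 3.2539. This is Case 1 of the Master Theorem (c < log_b(a), work dominated by leaves), giving O(n^(log_4 91)).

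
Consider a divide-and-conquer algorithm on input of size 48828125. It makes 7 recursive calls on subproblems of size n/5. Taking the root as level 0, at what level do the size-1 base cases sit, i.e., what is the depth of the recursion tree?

For divide and conquer with division factor 5:

Problem sizes at each level:
Level 0: 48828125
Level 1: 9765625
Level 2: 1953125
Level 3: 390625
Level 4: 78125
Level 5: 15625
Level 6: 3125
Level 7: 625
Level 8: 125
Level 9: 25
Level 10: 5
Level 11: 1

The root is level 0 and the size-1 base case is level 11 (the tree spans levels 0 through 11, i.e. 12 levels counting the root), so the depth is the number of divisions: log_5(48828125) = 11

The recursion tree depth is log_5(48828125) = 11. At each level, the problem size is divided by 5, so it takes 11 divisions to reduce to a base case of size 1. The algorithm makes 7 recursive calls at each level.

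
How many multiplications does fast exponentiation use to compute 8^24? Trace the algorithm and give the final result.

Computing 8^24 by squaring (build up from 8^1; each line after the first costs one multiplication):

8^1 = 8
8^2 = (8^1)^2 = 8^2 = 64
8^3 = 8 * 8^2 = 8 * 64 = 512
8^6 = (8^3)^2 = 512^2 = 262144
8^12 = (8^6)^2 = 262144^2 = 68719476736
8^24 = (8^12)^2 = 68719476736^2 = 4722366482869645213696

Result: 4722366482869645213696
Multiplications needed: 5 (5 lines after 8^1)

8^24 = 4722366482869645213696. Using exponentiation by squaring, this requires 5 multiplications. The key idea: if the exponent is even, square the half-power; if odd, multiply by the base once.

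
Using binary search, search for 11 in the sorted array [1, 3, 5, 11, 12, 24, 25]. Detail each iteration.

Binary search for 11 in [1, 3, 5, 11, 12, 24, 25]:

lo=0, hi=6, mid=3, arr[mid]=11 -> Found target at index 3!

Binary search finds 11 at index 3 after 1 comparisons. The search repeatedly halves the search space by comparing with the middle element.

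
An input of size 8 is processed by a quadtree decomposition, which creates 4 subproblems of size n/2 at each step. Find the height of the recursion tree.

For divide and conquer with division factor 2:

Problem sizes at each level:
Level 0: 8
Level 1: 4
Level 2: 2
Level 3: 1

The root is level 0 and the size-1 base case is level 3 (the tree spans levels 0 through 3, i.e. 4 levels counting the root), so the depth is the number of divisions: log_2(8) = 3

The recursion tree depth is log_2(8) = 3. At each level, the problem size is divided by 2, so it takes 3 divisions to reduce to a base case of size 1. The algorithm makes 4 recursive calls at each level.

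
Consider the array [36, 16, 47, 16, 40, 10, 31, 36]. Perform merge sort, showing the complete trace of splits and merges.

Merge sort trace:

Split: [36, 16, 47, 16, 40, 10, 31, 36] -> [36, 16, 47, 16] and [40, 10, 31, 36]
  Split: [36, 16, 47, 16] -> [36, 16] and [47, 16]
    Split: [36, 16] -> [36] and [16]
    Merge: [36] + [16] -> [16, 36]
    Split: [47, 16] -> [47] and [16]
    Merge: [47] + [16] -> [16, 47]
  Merge: [16, 36] + [16, 47] -> [16, 16, 36, 47]
  Split: [40, 10, 31, 36] -> [40, 10] and [31, 36]
    Split: [40, 10] -> [40] and [10]
    Merge: [40] + [10] -> [10, 40]
    Split: [31, 36] -> [31] and [36]
    Merge: [31] + [36] -> [31, 36]
  Merge: [10, 40] + [31, 36] -> [10, 31, 36, 40]
Merge: [16, 16, 36, 47] + [10, 31, 36, 40] -> [10, 16, 16, 31, 36, 36, 40, 47]

Final sorted array: [10, 16, 16, 31, 36, 36, 40, 47]

The merge sort proceeds by recursively splitting the array and merging sorted halves.
After all merges, the sorted array is [10, 16, 16, 31, 36, 36, 40, 47].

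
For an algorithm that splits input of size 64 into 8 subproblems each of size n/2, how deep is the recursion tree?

For divide and conquer with division factor 2:

Problem sizes at each level:
Level 0: 64
Level 1: 32
Level 2: 16
Level 3: 8
Level 4: 4
Level 5: 2
Level 6: 1

The root is level 0 and the size-1 base case is level 6 (the tree spans levels 0 through 6, i.e. 7 levels counting the root), so the depth is the number of divisions: log_2(64) = 6

The recursion tree depth is log_2(64) = 6. At each level, the problem size is divided by 2, so it takes 6 divisions to reduce to a base case of size 1. The algorithm makes 8 recursive calls at each level.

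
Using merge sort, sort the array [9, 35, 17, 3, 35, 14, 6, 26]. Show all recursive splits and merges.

Merge sort trace:

Split: [9, 35, 17, 3, 35, 14, 6, 26] -> [9, 35, 17, 3] and [35, 14, 6, 26]
  Split: [9, 35, 17, 3] -> [9, 35] and [17, 3]
    Split: [9, 35] -> [9] and [35]
    Merge: [9] + [35] -> [9, 35]
    Split: [17, 3] -> [17] and [3]
    Merge: [17] + [3] -> [3, 17]
  Merge: [9, 35] + [3, 17] -> [3, 9, 17, 35]
  Split: [35, 14, 6, 26] -> [35, 14] and [6, 26]
    Split: [35, 14] -> [35] and [14]
    Merge: [35] + [14] -> [14, 35]
    Split: [6, 26] -> [6] and [26]
    Merge: [6] + [26] -> [6, 26]
  Merge: [14, 35] + [6, 26] -> [6, 14, 26, 35]
Merge: [3, 9, 17, 35] + [6, 14, 26, 35] -> [3, 6, 9, 14, 17, 26, 35, 35]

Final sorted array: [3, 6, 9, 14, 17, 26, 35, 35]

The merge sort proceeds by recursively splitting the array and merging sorted halves.
After all merges, the sorted array is [3, 6, 9, 14, 17, 26, 35, 35].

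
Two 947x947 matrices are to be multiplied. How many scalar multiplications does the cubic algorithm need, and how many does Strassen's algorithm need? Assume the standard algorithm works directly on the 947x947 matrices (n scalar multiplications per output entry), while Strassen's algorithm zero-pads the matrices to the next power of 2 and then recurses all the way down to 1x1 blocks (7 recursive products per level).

Matrix multiplication for 947x947 matrices:

Strassen's algorithm requires power-of-2 dimensions. Pad 947x947 to 1024x1024 (next power of 2).

Standard algorithm: 947^3 = 849278123 multiplications
Strassen's algorithm: 7^(log2(1024)) = 7^10 = 282475249 multiplications
Savings: 849278123 - 282475249 = 566802874 multiplications

Standard: 849278123 multiplications (947^3). Strassen: 282475249 multiplications (7^10, after padding to 1024x1024). Strassen reduces 8 recursive multiplications to 7 at each level.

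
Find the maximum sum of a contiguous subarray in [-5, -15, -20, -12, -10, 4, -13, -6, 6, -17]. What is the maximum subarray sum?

Using Kadane's algorithm on [-5, -15, -20, -12, -10, 4, -13, -6, 6, -17]:

Scanning through the array:
Position 1 (value -15): max_ending_here = -15, max_so_far = -5
Position 2 (value -20): max_ending_here = -20, max_so_far = -5
Position 3 (value -12): max_ending_here = -12, max_so_far = -5
Position 4 (value -10): max_ending_here = -10, max_so_far = -5
Position 5 (value 4): max_ending_here = 4, max_so_far = 4
Position 6 (value -13): max_ending_here = -9, max_so_far = 4
Position 7 (value -6): max_ending_here = -6, max_so_far = 4
Position 8 (value 6): max_ending_here = 6, max_so_far = 6
Position 9 (value -17): max_ending_here = -11, max_so_far = 6

Maximum subarray: [6]
Maximum sum: 6

The maximum subarray is [6] with sum 6. This subarray runs from index 8 to index 8.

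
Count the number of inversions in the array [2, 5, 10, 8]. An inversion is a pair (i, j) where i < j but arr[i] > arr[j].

Finding inversions in [2, 5, 10, 8]:

(2, 3): arr[2]=10 > arr[3]=8

Total inversions: 1

The array has 1 inversion(s): (2,3). Each pair (i,j) satisfies i < j and arr[i] > arr[j].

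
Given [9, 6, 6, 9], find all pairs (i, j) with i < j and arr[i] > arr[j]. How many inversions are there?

Finding inversions in [9, 6, 6, 9]:

(0, 1): arr[0]=9 > arr[1]=6
(0, 2): arr[0]=9 > arr[2]=6

Total inversions: 2

The array has 2 inversion(s): (0,1), (0,2). Each pair (i,j) satisfies i < j and arr[i] > arr[j].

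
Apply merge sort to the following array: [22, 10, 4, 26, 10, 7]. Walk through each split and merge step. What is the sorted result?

Merge sort trace:

Split: [22, 10, 4, 26, 10, 7] -> [22, 10, 4] and [26, 10, 7]
  Split: [22, 10, 4] -> [22] and [10, 4]
    Split: [10, 4] -> [10] and [4]
    Merge: [10] + [4] -> [4, 10]
  Merge: [22] + [4, 10] -> [4, 10, 22]
  Split: [26, 10, 7] -> [26] and [10, 7]
    Split: [10, 7] -> [10] and [7]
    Merge: [10] + [7] -> [7, 10]
  Merge: [26] + [7, 10] -> [7, 10, 26]
Merge: [4, 10, 22] + [7, 10, 26] -> [4, 7, 10, 10, 22, 26]

Final sorted array: [4, 7, 10, 10, 22, 26]

The merge sort proceeds by recursively splitting the array and merging sorted halves.
After all merges, the sorted array is [4, 7, 10, 10, 22, 26].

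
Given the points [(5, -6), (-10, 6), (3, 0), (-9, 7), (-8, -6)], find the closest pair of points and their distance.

Computing all pairwise distances among 5 points:

d((5, -6), (-10, 6)) = 19.2094
d((5, -6), (3, 0)) = 6.3246
d((5, -6), (-9, 7)) = 19.105
d((5, -6), (-8, -6)) = 13.0
d((-10, 6), (3, 0)) = 14.3178
d((-10, 6), (-9, 7)) = 1.4142 <-- minimum
d((-10, 6), (-8, -6)) = 12.1655
d((3, 0), (-9, 7)) = 13.8924
d((3, 0), (-8, -6)) = 12.53
d((-9, 7), (-8, -6)) = 13.0384

Closest pair: (-10, 6) and (-9, 7) with distance 1.4142

The closest pair is (-10, 6) and (-9, 7) with Euclidean distance 1.4142. For 5 points, brute-force pairwise comparison is shown above. For large n, the divide-and-conquer algorithm (sort by x, recurse on halves, check the dividing strip) achieves O(n log n).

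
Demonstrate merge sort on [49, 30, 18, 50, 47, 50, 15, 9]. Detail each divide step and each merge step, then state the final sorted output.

Merge sort trace:

Split: [49, 30, 18, 50, 47, 50, 15, 9] -> [49, 30, 18, 50] and [47, 50, 15, 9]
  Split: [49, 30, 18, 50] -> [49, 30] and [18, 50]
    Split: [49, 30] -> [49] and [30]
    Merge: [49] + [30] -> [30, 49]
    Split: [18, 50] -> [18] and [50]
    Merge: [18] + [50] -> [18, 50]
  Merge: [30, 49] + [18, 50] -> [18, 30, 49, 50]
  Split: [47, 50, 15, 9] -> [47, 50] and [15, 9]
    Split: [47, 50] -> [47] and [50]
    Merge: [47] + [50] -> [47, 50]
    Split: [15, 9] -> [15] and [9]
    Merge: [15] + [9] -> [9, 15]
  Merge: [47, 50] + [9, 15] -> [9, 15, 47, 50]
Merge: [18, 30, 49, 50] + [9, 15, 47, 50] -> [9, 15, 18, 30, 47, 49, 50, 50]

Final sorted array: [9, 15, 18, 30, 47, 49, 50, 50]

The merge sort proceeds by recursively splitting the array and merging sorted halves.
After all merges, the sorted array is [9, 15, 18, 30, 47, 49, 50, 50].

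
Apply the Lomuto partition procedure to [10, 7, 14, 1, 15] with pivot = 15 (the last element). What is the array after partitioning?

Lomuto partition with pivot = 15:

Initial array: [10, 7, 14, 1, 15]

arr[0]=10 <= 15: swap with position 0, array becomes [10, 7, 14, 1, 15]
arr[1]=7 <= 15: swap with position 1, array becomes [10, 7, 14, 1, 15]
arr[2]=14 <= 15: swap with position 2, array becomes [10, 7, 14, 1, 15]
arr[3]=1 <= 15: swap with position 3, array becomes [10, 7, 14, 1, 15]

Place pivot at position 4: [10, 7, 14, 1, 15]
Pivot position: 4

After partitioning with pivot 15, the array becomes [10, 7, 14, 1, 15]. The pivot is placed at index 4. All elements to the left of the pivot are <= 15, and all elements to the right are > 15.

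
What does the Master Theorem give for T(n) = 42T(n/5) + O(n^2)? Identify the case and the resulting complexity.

Master Theorem for T(n) = 42T(n/5) + O(n^2):

a = 42, b = 5, c = 2
log_b(a) = log_5(42) = 2.3223

Case 1: c = 2 < log_5(42) = 2.3223
T(n) = O(n^(log_5 42))

For T(n) = 42T(n/5) + O(n^2): log_5(42) = 2.3223. This is Case 1 of the Master Theorem (c < log_b(a), work dominated by leaves), giving O(n^(log_5 42)).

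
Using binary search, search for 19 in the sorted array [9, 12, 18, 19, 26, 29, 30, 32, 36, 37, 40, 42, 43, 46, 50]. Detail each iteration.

Binary search for 19 in [9, 12, 18, 19, 26, 29, 30, 32, 36, 37, 40, 42, 43, 46, 50]:

lo=0, hi=14, mid=7, arr[mid]=32 -> 32 > 19, search left half
lo=0, hi=6, mid=3, arr[mid]=19 -> Found target at index 3!

Binary search finds 19 at index 3 after 2 comparisons. The search repeatedly halves the search space by comparing with the middle element.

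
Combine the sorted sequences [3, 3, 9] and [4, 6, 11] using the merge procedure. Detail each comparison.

Merging process:

Compare 3 vs 4: take 3 from left. Merged: [3]
Compare 3 vs 4: take 3 from left. Merged: [3, 3]
Compare 9 vs 4: take 4 from right. Merged: [3, 3, 4]
Compare 9 vs 6: take 6 from right. Merged: [3, 3, 4, 6]
Compare 9 vs 11: take 9 from left. Merged: [3, 3, 4, 6, 9]
Append remaining from right: [11]. Merged: [3, 3, 4, 6, 9, 11]

Final merged array: [3, 3, 4, 6, 9, 11]
Total comparisons: 5

The merged array is [3, 3, 4, 6, 9, 11], requiring 5 comparisons. The merge step runs in O(n) time where n is the total number of elements.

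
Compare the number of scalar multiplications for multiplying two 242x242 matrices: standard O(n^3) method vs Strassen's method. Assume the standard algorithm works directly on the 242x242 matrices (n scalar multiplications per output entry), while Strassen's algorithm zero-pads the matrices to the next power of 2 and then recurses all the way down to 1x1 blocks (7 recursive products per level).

Matrix multiplication for 242x242 matrices:

Strassen's algorithm requires power-of-2 dimensions. Pad 242x242 to 256x256 (next power of 2).

Standard algorithm: 242^3 = 14172488 multiplications
Strassen's algorithm: 7^(log2(256)) = 7^8 = 5764801 multiplications
Savings: 14172488 - 5764801 = 8407687 multiplications

Standard: 14172488 multiplications (242^3). Strassen: 5764801 multiplications (7^8, after padding to 256x256). Strassen reduces 8 recursive multiplications to 7 at each level.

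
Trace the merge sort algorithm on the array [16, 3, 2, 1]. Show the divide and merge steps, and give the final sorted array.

Merge sort trace:

Split: [16, 3, 2, 1] -> [16, 3] and [2, 1]
  Split: [16, 3] -> [16] and [3]
  Merge: [16] + [3] -> [3, 16]
  Split: [2, 1] -> [2] and [1]
  Merge: [2] + [1] -> [1, 2]
Merge: [3, 16] + [1, 2] -> [1, 2, 3, 16]

Final sorted array: [1, 2, 3, 16]

The merge sort proceeds by recursively splitting the array and merging sorted halves.
After all merges, the sorted array is [1, 2, 3, 16].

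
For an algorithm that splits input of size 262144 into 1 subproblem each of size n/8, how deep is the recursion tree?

For divide and conquer with division factor 8:

Problem sizes at each level:
Level 0: 262144
Level 1: 32768
Level 2: 4096
Level 3: 512
Level 4: 64
Level 5: 8
Level 6: 1

The root is level 0 and the size-1 base case is level 6 (the tree spans levels 0 through 6, i.e. 7 levels counting the root), so the depth is the number of divisions: log_8(262144) = 6

The recursion tree depth is log_8(262144) = 6. At each level, the problem size is divided by 8, so it takes 6 divisions to reduce to a base case of size 1. The algorithm makes 1 recursive call at each level.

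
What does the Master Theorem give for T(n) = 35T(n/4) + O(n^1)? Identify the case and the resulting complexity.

Master Theorem for T(n) = 35T(n/4) + O(n^1):

a = 35, b = 4, c = 1
log_b(a) = log_4(35) = 2.5646

Case 1: c = 1 < log_4(35) = 2.5646
T(n) = O(n^(log_4 35))

For T(n) = 35T(n/4) + O(n^1): log_4(35) = 2.5646. This is Case 1 of the Master Theorem (c < log_b(a), work dominated by leaves), giving O(n^(log_4 35)).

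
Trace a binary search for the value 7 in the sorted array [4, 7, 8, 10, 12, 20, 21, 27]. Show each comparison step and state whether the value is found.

Binary search for 7 in [4, 7, 8, 10, 12, 20, 21, 27]:

lo=0, hi=7, mid=3, arr[mid]=10 -> 10 > 7, search left half
lo=0, hi=2, mid=1, arr[mid]=7 -> Found target at index 1!

Binary search finds 7 at index 1 after 2 comparisons. The search repeatedly halves the search space by comparing with the middle element.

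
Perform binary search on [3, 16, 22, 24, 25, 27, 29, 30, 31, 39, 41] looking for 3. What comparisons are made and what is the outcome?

Binary search for 3 in [3, 16, 22, 24, 25, 27, 29, 30, 31, 39, 41]:

lo=0, hi=10, mid=5, arr[mid]=27 -> 27 > 3, search left half
lo=0, hi=4, mid=2, arr[mid]=22 -> 22 > 3, search left half
lo=0, hi=1, mid=0, arr[mid]=3 -> Found target at index 0!

Binary search finds 3 at index 0 after 3 comparisons. The search repeatedly halves the search space by comparing with the middle element.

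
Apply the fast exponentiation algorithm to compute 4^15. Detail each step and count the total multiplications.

Computing 4^15 by squaring (build up from 4^1; each line after the first costs one multiplication):

4^1 = 4
4^2 = (4^1)^2 = 4^2 = 16
4^3 = 4 * 4^2 = 4 * 16 = 64
4^6 = (4^3)^2 = 64^2 = 4096
4^7 = 4 * 4^6 = 4 * 4096 = 16384
4^14 = (4^7)^2 = 16384^2 = 268435456
4^15 = 4 * 4^14 = 4 * 268435456 = 1073741824

Result: 1073741824
Multiplications needed: 6 (6 lines after 4^1)

4^15 = 1073741824. Using exponentiation by squaring, this requires 6 multiplications. The key idea: if the exponent is even, square the half-power; if odd, multiply by the base once.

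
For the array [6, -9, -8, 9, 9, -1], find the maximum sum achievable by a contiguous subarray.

Using Kadane's algorithm on [6, -9, -8, 9, 9, -1]:

Scanning through the array:
Position 1 (value -9): max_ending_here = -3, max_so_far = 6
Position 2 (value -8): max_ending_here = -8, max_so_far = 6
Position 3 (value 9): max_ending_here = 9, max_so_far = 9
Position 4 (value 9): max_ending_here = 18, max_so_far = 18
Position 5 (value -1): max_ending_here = 17, max_so_far = 18

Maximum subarray: [9, 9]
Maximum sum: 18

The maximum subarray is [9, 9] with sum 18. This subarray runs from index 3 to index 4.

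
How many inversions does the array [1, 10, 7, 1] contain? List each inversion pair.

Finding inversions in [1, 10, 7, 1]:

(1, 2): arr[1]=10 > arr[2]=7
(1, 3): arr[1]=10 > arr[3]=1
(2, 3): arr[2]=7 > arr[3]=1

Total inversions: 3

The array has 3 inversion(s): (1,2), (1,3), (2,3). Each pair (i,j) satisfies i < j and arr[i] > arr[j].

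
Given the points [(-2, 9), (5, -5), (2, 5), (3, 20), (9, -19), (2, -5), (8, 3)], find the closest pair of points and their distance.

Computing all pairwise distances among 7 points:

d((-2, 9), (5, -5)) = 15.6525
d((-2, 9), (2, 5)) = 5.6569
d((-2, 9), (3, 20)) = 12.083
d((-2, 9), (9, -19)) = 30.0832
d((-2, 9), (2, -5)) = 14.5602
d((-2, 9), (8, 3)) = 11.6619
d((5, -5), (2, 5)) = 10.4403
d((5, -5), (3, 20)) = 25.0799
d((5, -5), (9, -19)) = 14.5602
d((5, -5), (2, -5)) = 3.0 <-- minimum
d((5, -5), (8, 3)) = 8.544
d((2, 5), (3, 20)) = 15.0333
d((2, 5), (9, -19)) = 25.0
d((2, 5), (2, -5)) = 10.0
d((2, 5), (8, 3)) = 6.3246
d((3, 20), (9, -19)) = 39.4588
d((3, 20), (2, -5)) = 25.02
d((3, 20), (8, 3)) = 17.72
d((9, -19), (2, -5)) = 15.6525
d((9, -19), (8, 3)) = 22.0227
d((2, -5), (8, 3)) = 10.0

Closest pair: (5, -5) and (2, -5) with distance 3.0

The closest pair is (5, -5) and (2, -5) with Euclidean distance 3.0. For 7 points, brute-force pairwise comparison is shown above. For large n, the divide-and-conquer algorithm (sort by x, recurse on halves, check the dividing strip) achieves O(n log n).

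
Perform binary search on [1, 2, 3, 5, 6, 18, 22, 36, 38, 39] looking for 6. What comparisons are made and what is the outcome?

Binary search for 6 in [1, 2, 3, 5, 6, 18, 22, 36, 38, 39]:

lo=0, hi=9, mid=4, arr[mid]=6 -> Found target at index 4!

Binary search finds 6 at index 4 after 1 comparisons. The search repeatedly halves the search space by comparing with the middle element.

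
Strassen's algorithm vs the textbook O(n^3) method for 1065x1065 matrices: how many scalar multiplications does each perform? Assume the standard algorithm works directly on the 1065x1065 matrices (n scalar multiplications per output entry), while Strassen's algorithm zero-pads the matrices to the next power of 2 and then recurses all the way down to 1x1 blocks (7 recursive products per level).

Matrix multiplication for 1065x1065 matrices:

Strassen's algorithm requires power-of-2 dimensions. Pad 1065x1065 to 2048x2048 (next power of 2).

Standard algorithm: 1065^3 = 1207949625 multiplications
Strassen's algorithm: 7^(log2(2048)) = 7^11 = 1977326743 multiplications
Difference: 1207949625 - 1977326743 = -769377118 (Strassen uses MORE here due to padding overhead — for small or just-over-power-of-2 n, padding can outweigh the per-level savings)

Standard: 1207949625 multiplications (1065^3). Strassen: 1977326743 multiplications (7^11, after padding to 2048x2048). Strassen reduces 8 recursive multiplications to 7 at each level.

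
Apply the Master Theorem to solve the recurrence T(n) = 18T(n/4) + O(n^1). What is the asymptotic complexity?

Master Theorem for T(n) = 18T(n/4) + O(n^1):

a = 18, b = 4, c = 1
log_b(a) = log_4(18) = 2.0850

Case 1: c = 1 < log_4(18) = 2.0850
T(n) = O(n^(log_4 18))

For T(n) = 18T(n/4) + O(n^1): log_4(18) = 2.0850. This is Case 1 of the Master Theorem (c < log_b(a), work dominated by leaves), giving O(n^(log_4 18)).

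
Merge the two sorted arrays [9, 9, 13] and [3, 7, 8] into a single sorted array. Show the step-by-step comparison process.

Merging process:

Compare 9 vs 3: take 3 from right. Merged: [3]
Compare 9 vs 7: take 7 from right. Merged: [3, 7]
Compare 9 vs 8: take 8 from right. Merged: [3, 7, 8]
Append remaining from left: [9, 9, 13]. Merged: [3, 7, 8, 9, 9, 13]

Final merged array: [3, 7, 8, 9, 9, 13]
Total comparisons: 3

The merged array is [3, 7, 8, 9, 9, 13], requiring 3 comparisons. The merge step runs in O(n) time where n is the total number of elements.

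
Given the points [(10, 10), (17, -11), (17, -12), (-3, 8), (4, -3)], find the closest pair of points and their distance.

Computing all pairwise distances among 5 points:

d((10, 10), (17, -11)) = 22.1359
d((10, 10), (17, -12)) = 23.0868
d((10, 10), (-3, 8)) = 13.1529
d((10, 10), (4, -3)) = 14.3178
d((17, -11), (17, -12)) = 1.0 <-- minimum
d((17, -11), (-3, 8)) = 27.5862
d((17, -11), (4, -3)) = 15.2643
d((17, -12), (-3, 8)) = 28.2843
d((17, -12), (4, -3)) = 15.8114
d((-3, 8), (4, -3)) = 13.0384

Closest pair: (17, -11) and (17, -12) with distance 1.0

The closest pair is (17, -11) and (17, -12) with Euclidean distance 1.0. For 5 points, brute-force pairwise comparison is shown above. For large n, the divide-and-conquer algorithm (sort by x, recurse on halves, check the dividing strip) achieves O(n log n).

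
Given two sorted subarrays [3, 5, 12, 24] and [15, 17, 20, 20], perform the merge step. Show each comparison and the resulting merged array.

Merging process:

Compare 3 vs 15: take 3 from left. Merged: [3]
Compare 5 vs 15: take 5 from left. Merged: [3, 5]
Compare 12 vs 15: take 12 from left. Merged: [3, 5, 12]
Compare 24 vs 15: take 15 from right. Merged: [3, 5, 12, 15]
Compare 24 vs 17: take 17 from right. Merged: [3, 5, 12, 15, 17]
Compare 24 vs 20: take 20 from right. Merged: [3, 5, 12, 15, 17, 20]
Compare 24 vs 20: take 20 from right. Merged: [3, 5, 12, 15, 17, 20, 20]
Append remaining from left: [24]. Merged: [3, 5, 12, 15, 17, 20, 20, 24]

Final merged array: [3, 5, 12, 15, 17, 20, 20, 24]
Total comparisons: 7

The merged array is [3, 5, 12, 15, 17, 20, 20, 24], requiring 7 comparisons. The merge step runs in O(n) time where n is the total number of elements.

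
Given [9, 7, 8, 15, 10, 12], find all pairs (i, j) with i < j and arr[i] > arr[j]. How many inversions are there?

Finding inversions in [9, 7, 8, 15, 10, 12]:

(0, 1): arr[0]=9 > arr[1]=7
(0, 2): arr[0]=9 > arr[2]=8
(3, 4): arr[3]=15 > arr[4]=10
(3, 5): arr[3]=15 > arr[5]=12

Total inversions: 4

The array has 4 inversion(s): (0,1), (0,2), (3,4), (3,5). Each pair (i,j) satisfies i < j and arr[i] > arr[j].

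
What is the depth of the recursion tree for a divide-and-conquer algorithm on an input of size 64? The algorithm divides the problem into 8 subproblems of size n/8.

For divide and conquer with division factor 8:

Problem sizes at each level:
Level 0: 64
Level 1: 8
Level 2: 1

The root is level 0 and the size-1 base case is level 2 (the tree spans levels 0 through 2, i.e. 3 levels counting the root), so the depth is the number of divisions: log_8(64) = 2

The recursion tree depth is log_8(64) = 2. At each level, the problem size is divided by 8, so it takes 2 divisions to reduce to a base case of size 1. The algorithm makes 8 recursive calls at each level.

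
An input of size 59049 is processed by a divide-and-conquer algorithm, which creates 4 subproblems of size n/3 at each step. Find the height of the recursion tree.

For divide and conquer with division factor 3:

Problem sizes at each level:
Level 0: 59049
Level 1: 19683
Level 2: 6561
Level 3: 2187
Level 4: 729
Level 5: 243
Level 6: 81
Level 7: 27
Level 8: 9
Level 9: 3
Level 10: 1

The root is level 0 and the size-1 base case is level 10 (the tree spans levels 0 through 10, i.e. 11 levels counting the root), so the depth is the number of divisions: log_3(59049) = 10

The recursion tree depth is log_3(59049) = 10. At each level, the problem size is divided by 3, so it takes 10 divisions to reduce to a base case of size 1. The algorithm makes 4 recursive calls at each level.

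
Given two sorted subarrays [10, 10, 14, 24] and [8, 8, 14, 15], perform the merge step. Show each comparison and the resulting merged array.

Merging process:

Compare 10 vs 8: take 8 from right. Merged: [8]
Compare 10 vs 8: take 8 from right. Merged: [8, 8]
Compare 10 vs 14: take 10 from left. Merged: [8, 8, 10]
Compare 10 vs 14: take 10 from left. Merged: [8, 8, 10, 10]
Compare 14 vs 14: take 14 from left. Merged: [8, 8, 10, 10, 14]
Compare 24 vs 14: take 14 from right. Merged: [8, 8, 10, 10, 14, 14]
Compare 24 vs 15: take 15 from right. Merged: [8, 8, 10, 10, 14, 14, 15]
Append remaining from left: [24]. Merged: [8, 8, 10, 10, 14, 14, 15, 24]

Final merged array: [8, 8, 10, 10, 14, 14, 15, 24]
Total comparisons: 7

The merged array is [8, 8, 10, 10, 14, 14, 15, 24], requiring 7 comparisons. The merge step runs in O(n) time where n is the total number of elements.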